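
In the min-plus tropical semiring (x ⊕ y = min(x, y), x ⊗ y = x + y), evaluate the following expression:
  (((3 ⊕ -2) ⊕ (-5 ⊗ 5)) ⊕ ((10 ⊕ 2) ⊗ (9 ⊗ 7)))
(((3 ⊕ -2) ⊕ (-5 ⊗ 5)) ⊕ ((10 ⊕ 2) ⊗ (9 ⊗ 7))) = -2

Expand innermost to outermost. Recall ⊕ takes the minimum of its arguments and ⊗ takes their sum. Working out the expression (((3 ⊕ -2) ⊕ (-5 ⊗ 5)) ⊕ ((10 ⊕ 2) ⊗ (9 ⊗ 7))) gives -2.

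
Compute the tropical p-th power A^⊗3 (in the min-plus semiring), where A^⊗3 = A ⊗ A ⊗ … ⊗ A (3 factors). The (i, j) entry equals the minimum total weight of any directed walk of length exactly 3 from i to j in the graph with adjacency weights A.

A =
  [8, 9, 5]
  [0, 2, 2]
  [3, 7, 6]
A^⊗3 =
  [11, 13, 13]
  [4, 6, 6]
  [9, 11, 11]

Each entry (A^⊗3)_ij equals the minimum over all length-3 walks i = v_0 → v_1 → … → v_3 = j of Σ_t A[v_t][v_{t+1}]. For example, for (i, j) = (0, 2) we minimise over 9 possible intermediate vertex sequences; the minimum is 13, attained along the walk 0 → 1 → 1 → 2.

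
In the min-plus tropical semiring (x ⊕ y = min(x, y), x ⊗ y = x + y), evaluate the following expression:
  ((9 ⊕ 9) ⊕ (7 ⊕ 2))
((9 ⊕ 9) ⊕ (7 ⊕ 2)) = 2

Expand innermost to outermost. Recall ⊕ takes the minimum of its arguments and ⊗ takes their sum. Working out the expression ((9 ⊕ 9) ⊕ (7 ⊕ 2)) gives 2.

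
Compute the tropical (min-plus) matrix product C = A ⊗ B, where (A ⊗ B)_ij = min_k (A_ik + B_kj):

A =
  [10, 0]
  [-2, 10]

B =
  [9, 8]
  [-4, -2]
A ⊗ B =
  [-4, -2]
  [6, 6]

Apply the min-plus product entry-by-entry:
  C[0][0] = min over k of (A[0][0] + B[0][0] = 10 + 9 = 19, A[0][1] + B[1][0] = 0 + -4 = -4) = -4 (attained at k = 1)
  C[0][1] = min over k of (A[0][0] + B[0][1] = 10 + 8 = 18, A[0][1] + B[1][1] = 0 + -2 = -2) = -2 (attained at k = 1)
  C[1][0] = min over k of (A[1][0] + B[0][0] = -2 + 9 = 7, A[1][1] + B[1][0] = 10 + -4 = 6) = 6 (attained at k = 1)
  C[1][1] = min over k of (A[1][0] + B[0][1] = -2 + 8 = 6, A[1][1] + B[1][1] = 10 + -2 = 8) = 6 (attained at k = 0)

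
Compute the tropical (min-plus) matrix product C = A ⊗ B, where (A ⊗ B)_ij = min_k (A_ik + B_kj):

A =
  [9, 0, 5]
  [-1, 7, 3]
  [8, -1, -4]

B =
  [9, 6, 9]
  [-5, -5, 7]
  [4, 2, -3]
A ⊗ B =
  [-5, -5, 2]
  [2, 2, 0]
  [-6, -6, -7]

Apply the min-plus product entry-by-entry:
  C[0][0] = min over k of (A[0][0] + B[0][0] = 9 + 9 = 18, A[0][1] + B[1][0] = 0 + -5 = -5, A[0][2] + B[2][0] = 5 + 4 = 9) = -5 (attained at k = 1)
  C[0][1] = min over k of (A[0][0] + B[0][1] = 9 + 6 = 15, A[0][1] + B[1][1] = 0 + -5 = -5, A[0][2] + B[2][1] = 5 + 2 = 7) = -5 (attained at k = 1)
  C[0][2] = min over k of (A[0][0] + B[0][2] = 9 + 9 = 18, A[0][1] + B[1][2] = 0 + 7 = 7, A[0][2] + B[2][2] = 5 + -3 = 2) = 2 (attained at k = 2)
  C[1][0] = min over k of (A[1][0] + B[0][0] = -1 + 9 = 8, A[1][1] + B[1][0] = 7 + -5 = 2, A[1][2] + B[2][0] = 3 + 4 = 7) = 2 (attained at k = 1)
  C[1][1] = min over k of (A[1][0] + B[0][1] = -1 + 6 = 5, A[1][1] + B[1][1] = 7 + -5 = 2, A[1][2] + B[2][1] = 3 + 2 = 5) = 2 (attained at k = 1)
  C[1][2] = min over k of (A[1][0] + B[0][2] = -1 + 9 = 8, A[1][1] + B[1][2] = 7 + 7 = 14, A[1][2] + B[2][2] = 3 + -3 = 0) = 0 (attained at k = 2)
  C[2][0] = min over k of (A[2][0] + B[0][0] = 8 + 9 = 17, A[2][1] + B[1][0] = -1 + -5 = -6, A[2][2] + B[2][0] = -4 + 4 = 0) = -6 (attained at k = 1)
  C[2][1] = min over k of (A[2][0] + B[0][1] = 8 + 6 = 14, A[2][1] + B[1][1] = -1 + -5 = -6, A[2][2] + B[2][1] = -4 + 2 = -2) = -6 (attained at k = 1)
  C[2][2] = min over k of (A[2][0] + B[0][2] = 8 + 9 = 17, A[2][1] + B[1][2] = -1 + 7 = 6, A[2][2] + B[2][2] = -4 + -3 = -7) = -7 (attained at k = 2)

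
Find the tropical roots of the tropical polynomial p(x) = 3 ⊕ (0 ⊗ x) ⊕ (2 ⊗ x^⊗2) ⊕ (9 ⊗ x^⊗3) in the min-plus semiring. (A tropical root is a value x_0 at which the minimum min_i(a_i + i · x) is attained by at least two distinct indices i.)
Roots: {-7, -2, 3}

Each tropical root is a break point of the lower envelope of the lines y = a_i + i · x (there are 4 lines, with slopes 0, 1, ..., 3). Only the lines that attain the minimum somewhere contribute to roots; other lines are dominated. Here the surviving (envelope) indices are i = 3, i = 2, i = 1, i = 0.
Intersections between consecutive envelope lines give the roots: for adjacent envelope indices i < j the intersection is x = (a_i − a_j) / (j − i). Reading off the sorted break points: {-7, -2, 3}.
Verification: at each break x_0, at least two indices attain the minimum of min_i(a_i + i · x_0).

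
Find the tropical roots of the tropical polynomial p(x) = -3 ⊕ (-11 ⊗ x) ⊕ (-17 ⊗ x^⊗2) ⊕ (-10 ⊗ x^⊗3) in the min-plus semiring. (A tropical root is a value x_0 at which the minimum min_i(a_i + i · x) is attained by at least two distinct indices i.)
Roots: {-7, 6, 8}

Each tropical root is a break point of the lower envelope of the lines y = a_i + i · x (there are 4 lines, with slopes 0, 1, ..., 3). Only the lines that attain the minimum somewhere contribute to roots; other lines are dominated. Here the surviving (envelope) indices are i = 3, i = 2, i = 1, i = 0.
Intersections between consecutive envelope lines give the roots: for adjacent envelope indices i < j the intersection is x = (a_i − a_j) / (j − i). Reading off the sorted break points: {-7, 6, 8}.
Verification: at each break x_0, at least two indices attain the minimum of min_i(a_i + i · x_0).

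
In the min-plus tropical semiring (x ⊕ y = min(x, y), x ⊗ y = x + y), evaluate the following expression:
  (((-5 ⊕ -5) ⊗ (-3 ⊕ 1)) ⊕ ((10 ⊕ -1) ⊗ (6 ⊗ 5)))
(((-5 ⊕ -5) ⊗ (-3 ⊕ 1)) ⊕ ((10 ⊕ -1) ⊗ (6 ⊗ 5))) = -8

Expand innermost to outermost. Recall ⊕ takes the minimum of its arguments and ⊗ takes their sum. Working out the expression (((-5 ⊕ -5) ⊗ (-3 ⊕ 1)) ⊕ ((10 ⊕ -1) ⊗ (6 ⊗ 5))) gives -8.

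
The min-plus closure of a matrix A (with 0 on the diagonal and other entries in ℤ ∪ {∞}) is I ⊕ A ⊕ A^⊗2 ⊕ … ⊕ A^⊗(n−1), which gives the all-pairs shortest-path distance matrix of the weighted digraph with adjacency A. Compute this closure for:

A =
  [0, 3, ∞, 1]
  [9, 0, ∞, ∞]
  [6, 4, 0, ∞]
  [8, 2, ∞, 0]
Closure =
  [0, 3, ∞, 1]
  [9, 0, ∞, 10]
  [6, 4, 0, 7]
  [8, 2, ∞, 0]

This is the Floyd-Warshall all-pairs shortest-path computation. For each intermediate vertex k = 0, 1, …, 3, update dist[i][j] ← min(dist[i][j], dist[i][k] + dist[k][j]). The final matrix gives, for each (i, j), the minimum total weight of any directed path from i to j (possibly empty when i = j).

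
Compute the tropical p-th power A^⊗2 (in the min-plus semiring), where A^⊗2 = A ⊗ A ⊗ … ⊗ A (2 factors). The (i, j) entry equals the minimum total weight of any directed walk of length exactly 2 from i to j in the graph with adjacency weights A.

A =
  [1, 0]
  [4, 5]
A^⊗2 =
  [2, 1]
  [5, 4]

Each entry (A^⊗2)_ij equals the minimum over all length-2 walks i = v_0 → v_1 → … → v_2 = j of Σ_t A[v_t][v_{t+1}]. For example, for (i, j) = (0, 1) we minimise over 2 possible intermediate vertex sequences; the minimum is 1, attained along the walk 0 → 0 → 1.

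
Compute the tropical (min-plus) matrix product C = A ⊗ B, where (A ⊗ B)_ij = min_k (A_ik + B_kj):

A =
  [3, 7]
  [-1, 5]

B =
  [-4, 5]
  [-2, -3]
A ⊗ B =
  [-1, 4]
  [-5, 2]

Apply the min-plus product entry-by-entry:
  C[0][0] = min over k of (A[0][0] + B[0][0] = 3 + -4 = -1, A[0][1] + B[1][0] = 7 + -2 = 5) = -1 (attained at k = 0)
  C[0][1] = min over k of (A[0][0] + B[0][1] = 3 + 5 = 8, A[0][1] + B[1][1] = 7 + -3 = 4) = 4 (attained at k = 1)
  C[1][0] = min over k of (A[1][0] + B[0][0] = -1 + -4 = -5, A[1][1] + B[1][0] = 5 + -2 = 3) = -5 (attained at k = 0)
  C[1][1] = min over k of (A[1][0] + B[0][1] = -1 + 5 = 4, A[1][1] + B[1][1] = 5 + -3 = 2) = 2 (attained at k = 1)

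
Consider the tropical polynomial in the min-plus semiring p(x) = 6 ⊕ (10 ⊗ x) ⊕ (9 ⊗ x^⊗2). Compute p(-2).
p(-2) = 5

A tropical monomial a ⊗ x^⊗i evaluates to a + i · x. Evaluating each term at x = -2:
  Term 0 contributes 6 + 0 · -2 = 6
  Term 1 contributes 10 + 1 · -2 = 8
  Term 2 contributes 9 + 2 · -2 = 5
p(-2) = ⊕ of these = min[6, 8, 5] = 5.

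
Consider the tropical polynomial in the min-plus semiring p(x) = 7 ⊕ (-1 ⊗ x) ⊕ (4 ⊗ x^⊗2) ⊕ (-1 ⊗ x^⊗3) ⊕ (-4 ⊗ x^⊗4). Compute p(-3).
p(-3) = -16

A tropical monomial a ⊗ x^⊗i evaluates to a + i · x. Evaluating each term at x = -3:
  Term 0 contributes 7 + 0 · -3 = 7
  Term 1 contributes -1 + 1 · -3 = -4
  Term 2 contributes 4 + 2 · -3 = -2
  Term 3 contributes -1 + 3 · -3 = -10
  Term 4 contributes -4 + 4 · -3 = -16
p(-3) = ⊕ of these = min[7, -4, -2, -10, -16] = -16.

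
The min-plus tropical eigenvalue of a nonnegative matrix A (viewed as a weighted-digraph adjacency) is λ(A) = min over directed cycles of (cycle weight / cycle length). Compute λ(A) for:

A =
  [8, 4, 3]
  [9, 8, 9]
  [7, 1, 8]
λ(A) = 13/3

Enumerate directed cycles and compute their means (weight / length). Sample:
  cycle 0 → 0: weight = 8, length = 1, mean = 8/1 ≈ 8.000
  cycle 1 → 1: weight = 8, length = 1, mean = 8/1 ≈ 8.000
  cycle 2 → 2: weight = 8, length = 1, mean = 8/1 ≈ 8.000
  cycle 0 → 1 → 0: weight = 13, length = 2, mean = 13/2 ≈ 6.500
  cycle 0 → 2 → 0: weight = 10, length = 2, mean = 10/2 ≈ 5.000
  cycle 1 → 0 → 1: weight = 13, length = 2, mean = 13/2 ≈ 6.500
Minimum mean = 4.333, attained e.g. along the cycle 0 → 2 → 1 → 0 with weight 13 and length 3. So λ(A) = 13/3 = 13/3.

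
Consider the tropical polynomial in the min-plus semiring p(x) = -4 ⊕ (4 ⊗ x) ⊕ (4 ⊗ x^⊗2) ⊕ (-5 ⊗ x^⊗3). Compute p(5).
p(5) = -4

A tropical monomial a ⊗ x^⊗i evaluates to a + i · x. Evaluating each term at x = 5:
  Term 0 contributes -4 + 0 · 5 = -4
  Term 1 contributes 4 + 1 · 5 = 9
  Term 2 contributes 4 + 2 · 5 = 14
  Term 3 contributes -5 + 3 · 5 = 10
p(5) = ⊕ of these = min[-4, 9, 14, 10] = -4.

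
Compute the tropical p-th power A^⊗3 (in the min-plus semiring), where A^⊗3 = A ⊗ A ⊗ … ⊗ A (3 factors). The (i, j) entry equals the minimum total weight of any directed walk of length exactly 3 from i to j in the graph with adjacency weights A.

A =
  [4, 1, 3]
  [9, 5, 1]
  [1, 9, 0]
A^⊗3 =
  [3, 5, 2]
  [2, 3, 1]
  [1, 2, 0]

Each entry (A^⊗3)_ij equals the minimum over all length-3 walks i = v_0 → v_1 → … → v_3 = j of Σ_t A[v_t][v_{t+1}]. For example, for (i, j) = (0, 2) we minimise over 9 possible intermediate vertex sequences; the minimum is 2, attained along the walk 0 → 1 → 2 → 2.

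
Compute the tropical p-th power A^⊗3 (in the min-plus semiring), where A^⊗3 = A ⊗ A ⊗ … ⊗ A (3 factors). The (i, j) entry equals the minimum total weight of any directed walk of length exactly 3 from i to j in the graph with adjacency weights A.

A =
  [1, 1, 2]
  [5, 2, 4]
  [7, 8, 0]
A^⊗3 =
  [3, 3, 2]
  [7, 6, 4]
  [7, 8, 0]

Each entry (A^⊗3)_ij equals the minimum over all length-3 walks i = v_0 → v_1 → … → v_3 = j of Σ_t A[v_t][v_{t+1}]. For example, for (i, j) = (0, 2) we minimise over 9 possible intermediate vertex sequences; the minimum is 2, attained along the walk 0 → 2 → 2 → 2.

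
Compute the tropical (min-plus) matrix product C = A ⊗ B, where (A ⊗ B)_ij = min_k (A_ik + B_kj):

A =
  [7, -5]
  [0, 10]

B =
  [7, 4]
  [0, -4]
A ⊗ B =
  [-5, -9]
  [7, 4]

Apply the min-plus product entry-by-entry:
  C[0][0] = min over k of (A[0][0] + B[0][0] = 7 + 7 = 14, A[0][1] + B[1][0] = -5 + 0 = -5) = -5 (attained at k = 1)
  C[0][1] = min over k of (A[0][0] + B[0][1] = 7 + 4 = 11, A[0][1] + B[1][1] = -5 + -4 = -9) = -9 (attained at k = 1)
  C[1][0] = min over k of (A[1][0] + B[0][0] = 0 + 7 = 7, A[1][1] + B[1][0] = 10 + 0 = 10) = 7 (attained at k = 0)
  C[1][1] = min over k of (A[1][0] + B[0][1] = 0 + 4 = 4, A[1][1] + B[1][1] = 10 + -4 = 6) = 4 (attained at k = 0)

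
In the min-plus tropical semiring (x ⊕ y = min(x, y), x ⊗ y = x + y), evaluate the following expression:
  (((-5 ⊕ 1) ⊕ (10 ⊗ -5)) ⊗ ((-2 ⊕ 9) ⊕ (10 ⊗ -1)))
(((-5 ⊕ 1) ⊕ (10 ⊗ -5)) ⊗ ((-2 ⊕ 9) ⊕ (10 ⊗ -1))) = -7

Expand innermost to outermost. Recall ⊕ takes the minimum of its arguments and ⊗ takes their sum. Working out the expression (((-5 ⊕ 1) ⊕ (10 ⊗ -5)) ⊗ ((-2 ⊕ 9) ⊕ (10 ⊗ -1))) gives -7.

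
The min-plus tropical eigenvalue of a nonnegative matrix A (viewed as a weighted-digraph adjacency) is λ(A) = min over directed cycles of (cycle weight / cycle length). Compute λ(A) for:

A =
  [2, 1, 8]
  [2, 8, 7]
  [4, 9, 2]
λ(A) = 3/2

Enumerate directed cycles and compute their means (weight / length). Sample:
  cycle 0 → 0: weight = 2, length = 1, mean = 2/1 ≈ 2.000
  cycle 1 → 1: weight = 8, length = 1, mean = 8/1 ≈ 8.000
  cycle 2 → 2: weight = 2, length = 1, mean = 2/1 ≈ 2.000
  cycle 0 → 1 → 0: weight = 3, length = 2, mean = 3/2 ≈ 1.500
  cycle 0 → 2 → 0: weight = 12, length = 2, mean = 12/2 ≈ 6.000
  cycle 1 → 0 → 1: weight = 3, length = 2, mean = 3/2 ≈ 1.500
Minimum mean = 1.500, attained e.g. along the cycle 0 → 1 → 0 with weight 3 and length 2. So λ(A) = 3/2 = 3/2.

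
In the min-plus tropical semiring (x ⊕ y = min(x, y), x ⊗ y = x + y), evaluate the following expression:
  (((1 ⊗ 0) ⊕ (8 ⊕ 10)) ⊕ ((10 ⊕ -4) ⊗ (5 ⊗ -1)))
(((1 ⊗ 0) ⊕ (8 ⊕ 10)) ⊕ ((10 ⊕ -4) ⊗ (5 ⊗ -1))) = 0

Expand innermost to outermost. Recall ⊕ takes the minimum of its arguments and ⊗ takes their sum. Working out the expression (((1 ⊗ 0) ⊕ (8 ⊕ 10)) ⊕ ((10 ⊕ -4) ⊗ (5 ⊗ -1))) gives 0.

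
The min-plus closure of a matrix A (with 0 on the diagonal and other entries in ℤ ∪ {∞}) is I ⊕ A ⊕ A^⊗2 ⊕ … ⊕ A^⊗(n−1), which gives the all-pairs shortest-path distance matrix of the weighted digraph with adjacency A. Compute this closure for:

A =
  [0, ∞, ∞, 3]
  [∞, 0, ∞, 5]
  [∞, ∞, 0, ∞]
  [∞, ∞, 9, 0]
Closure =
  [0, ∞, 12, 3]
  [∞, 0, 14, 5]
  [∞, ∞, 0, ∞]
  [∞, ∞, 9, 0]

This is the Floyd-Warshall all-pairs shortest-path computation. For each intermediate vertex k = 0, 1, …, 3, update dist[i][j] ← min(dist[i][j], dist[i][k] + dist[k][j]). The final matrix gives, for each (i, j), the minimum total weight of any directed path from i to j (possibly empty when i = j).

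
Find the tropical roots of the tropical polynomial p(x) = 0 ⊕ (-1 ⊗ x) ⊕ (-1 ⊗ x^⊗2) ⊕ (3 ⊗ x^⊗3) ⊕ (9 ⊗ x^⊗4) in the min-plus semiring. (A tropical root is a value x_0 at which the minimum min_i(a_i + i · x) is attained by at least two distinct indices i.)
Roots: {-6, -4, 0, 1}

Each tropical root is a break point of the lower envelope of the lines y = a_i + i · x (there are 5 lines, with slopes 0, 1, ..., 4). Only the lines that attain the minimum somewhere contribute to roots; other lines are dominated. Here the surviving (envelope) indices are i = 4, i = 3, i = 2, i = 1, i = 0.
Intersections between consecutive envelope lines give the roots: for adjacent envelope indices i < j the intersection is x = (a_i − a_j) / (j − i). Reading off the sorted break points: {-6, -4, 0, 1}.
Verification: at each break x_0, at least two indices attain the minimum of min_i(a_i + i · x_0).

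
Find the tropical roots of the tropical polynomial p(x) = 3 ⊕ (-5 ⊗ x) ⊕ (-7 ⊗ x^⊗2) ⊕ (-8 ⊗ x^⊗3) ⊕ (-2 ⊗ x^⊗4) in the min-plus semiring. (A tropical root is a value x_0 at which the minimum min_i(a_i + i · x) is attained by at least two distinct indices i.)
Roots: {-6, 1, 2, 8}

Each tropical root is a break point of the lower envelope of the lines y = a_i + i · x (there are 5 lines, with slopes 0, 1, ..., 4). Only the lines that attain the minimum somewhere contribute to roots; other lines are dominated. Here the surviving (envelope) indices are i = 4, i = 3, i = 2, i = 1, i = 0.
Intersections between consecutive envelope lines give the roots: for adjacent envelope indices i < j the intersection is x = (a_i − a_j) / (j − i). Reading off the sorted break points: {-6, 1, 2, 8}.
Verification: at each break x_0, at least two indices attain the minimum of min_i(a_i + i · x_0).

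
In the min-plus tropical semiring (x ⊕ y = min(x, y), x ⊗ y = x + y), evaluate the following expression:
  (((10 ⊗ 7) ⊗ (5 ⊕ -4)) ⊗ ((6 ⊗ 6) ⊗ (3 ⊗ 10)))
(((10 ⊗ 7) ⊗ (5 ⊕ -4)) ⊗ ((6 ⊗ 6) ⊗ (3 ⊗ 10))) = 38

Expand innermost to outermost. Recall ⊕ takes the minimum of its arguments and ⊗ takes their sum. Working out the expression (((10 ⊗ 7) ⊗ (5 ⊕ -4)) ⊗ ((6 ⊗ 6) ⊗ (3 ⊗ 10))) gives 38.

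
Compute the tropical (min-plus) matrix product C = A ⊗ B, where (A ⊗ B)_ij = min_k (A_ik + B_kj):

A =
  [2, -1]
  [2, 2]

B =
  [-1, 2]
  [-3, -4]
A ⊗ B =
  [-4, -5]
  [-1, -2]

Apply the min-plus product entry-by-entry:
  C[0][0] = min over k of (A[0][0] + B[0][0] = 2 + -1 = 1, A[0][1] + B[1][0] = -1 + -3 = -4) = -4 (attained at k = 1)
  C[0][1] = min over k of (A[0][0] + B[0][1] = 2 + 2 = 4, A[0][1] + B[1][1] = -1 + -4 = -5) = -5 (attained at k = 1)
  C[1][0] = min over k of (A[1][0] + B[0][0] = 2 + -1 = 1, A[1][1] + B[1][0] = 2 + -3 = -1) = -1 (attained at k = 1)
  C[1][1] = min over k of (A[1][0] + B[0][1] = 2 + 2 = 4, A[1][1] + B[1][1] = 2 + -4 = -2) = -2 (attained at k = 1)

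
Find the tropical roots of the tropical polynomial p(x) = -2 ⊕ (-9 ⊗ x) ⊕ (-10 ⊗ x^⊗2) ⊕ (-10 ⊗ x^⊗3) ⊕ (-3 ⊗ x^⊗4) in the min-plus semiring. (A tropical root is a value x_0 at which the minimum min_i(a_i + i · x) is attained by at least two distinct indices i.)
Roots: {-7, 0, 1, 7}

Each tropical root is a break point of the lower envelope of the lines y = a_i + i · x (there are 5 lines, with slopes 0, 1, ..., 4). Only the lines that attain the minimum somewhere contribute to roots; other lines are dominated. Here the surviving (envelope) indices are i = 4, i = 3, i = 2, i = 1, i = 0.
Intersections between consecutive envelope lines give the roots: for adjacent envelope indices i < j the intersection is x = (a_i − a_j) / (j − i). Reading off the sorted break points: {-7, 0, 1, 7}.
Verification: at each break x_0, at least two indices attain the minimum of min_i(a_i + i · x_0).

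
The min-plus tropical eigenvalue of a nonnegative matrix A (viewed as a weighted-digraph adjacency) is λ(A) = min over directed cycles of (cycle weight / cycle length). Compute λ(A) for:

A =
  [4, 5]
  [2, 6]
λ(A) = 7/2

Enumerate directed cycles and compute their means (weight / length). Sample:
  cycle 0 → 0: weight = 4, length = 1, mean = 4/1 ≈ 4.000
  cycle 1 → 1: weight = 6, length = 1, mean = 6/1 ≈ 6.000
  cycle 0 → 1 → 0: weight = 7, length = 2, mean = 7/2 ≈ 3.500
  cycle 1 → 0 → 1: weight = 7, length = 2, mean = 7/2 ≈ 3.500
Minimum mean = 3.500, attained e.g. along the cycle 0 → 1 → 0 with weight 7 and length 2. So λ(A) = 7/2 = 7/2.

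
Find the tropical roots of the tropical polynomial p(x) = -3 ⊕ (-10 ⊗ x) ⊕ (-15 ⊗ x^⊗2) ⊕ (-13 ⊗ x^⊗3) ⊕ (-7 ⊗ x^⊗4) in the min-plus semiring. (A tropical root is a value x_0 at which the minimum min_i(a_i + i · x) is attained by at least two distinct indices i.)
Roots: {-6, -2, 5, 7}

Each tropical root is a break point of the lower envelope of the lines y = a_i + i · x (there are 5 lines, with slopes 0, 1, ..., 4). Only the lines that attain the minimum somewhere contribute to roots; other lines are dominated. Here the surviving (envelope) indices are i = 4, i = 3, i = 2, i = 1, i = 0.
Intersections between consecutive envelope lines give the roots: for adjacent envelope indices i < j the intersection is x = (a_i − a_j) / (j − i). Reading off the sorted break points: {-6, -2, 5, 7}.
Verification: at each break x_0, at least two indices attain the minimum of min_i(a_i + i · x_0).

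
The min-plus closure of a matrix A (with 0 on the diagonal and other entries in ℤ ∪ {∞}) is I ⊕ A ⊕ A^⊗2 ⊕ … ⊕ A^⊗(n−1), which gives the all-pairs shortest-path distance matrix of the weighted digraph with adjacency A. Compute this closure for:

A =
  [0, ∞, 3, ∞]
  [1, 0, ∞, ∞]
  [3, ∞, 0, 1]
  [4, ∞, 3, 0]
Closure =
  [0, ∞, 3, 4]
  [1, 0, 4, 5]
  [3, ∞, 0, 1]
  [4, ∞, 3, 0]

This is the Floyd-Warshall all-pairs shortest-path computation. For each intermediate vertex k = 0, 1, …, 3, update dist[i][j] ← min(dist[i][j], dist[i][k] + dist[k][j]). The final matrix gives, for each (i, j), the minimum total weight of any directed path from i to j (possibly empty when i = j).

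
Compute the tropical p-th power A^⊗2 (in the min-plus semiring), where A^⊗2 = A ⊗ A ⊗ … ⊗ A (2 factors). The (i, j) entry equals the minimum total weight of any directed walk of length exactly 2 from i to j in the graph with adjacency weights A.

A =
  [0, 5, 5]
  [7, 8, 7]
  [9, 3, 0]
A^⊗2 =
  [0, 5, 5]
  [7, 10, 7]
  [9, 3, 0]

Each entry (A^⊗2)_ij equals the minimum over all length-2 walks i = v_0 → v_1 → … → v_2 = j of Σ_t A[v_t][v_{t+1}]. For example, for (i, j) = (0, 2) we minimise over 3 possible intermediate vertex sequences; the minimum is 5, attained along the walk 0 → 0 → 2.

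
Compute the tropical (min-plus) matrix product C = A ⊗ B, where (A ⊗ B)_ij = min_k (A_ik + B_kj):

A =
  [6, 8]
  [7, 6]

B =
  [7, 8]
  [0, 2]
A ⊗ B =
  [8, 10]
  [6, 8]

Apply the min-plus product entry-by-entry:
  C[0][0] = min over k of (A[0][0] + B[0][0] = 6 + 7 = 13, A[0][1] + B[1][0] = 8 + 0 = 8) = 8 (attained at k = 1)
  C[0][1] = min over k of (A[0][0] + B[0][1] = 6 + 8 = 14, A[0][1] + B[1][1] = 8 + 2 = 10) = 10 (attained at k = 1)
  C[1][0] = min over k of (A[1][0] + B[0][0] = 7 + 7 = 14, A[1][1] + B[1][0] = 6 + 0 = 6) = 6 (attained at k = 1)
  C[1][1] = min over k of (A[1][0] + B[0][1] = 7 + 8 = 15, A[1][1] + B[1][1] = 6 + 2 = 8) = 8 (attained at k = 1)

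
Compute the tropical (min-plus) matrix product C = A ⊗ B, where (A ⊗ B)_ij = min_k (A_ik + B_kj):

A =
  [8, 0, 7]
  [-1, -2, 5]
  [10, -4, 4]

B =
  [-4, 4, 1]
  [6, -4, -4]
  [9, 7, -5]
A ⊗ B =
  [4, -4, -4]
  [-5, -6, -6]
  [2, -8, -8]

Apply the min-plus product entry-by-entry:
  C[0][0] = min over k of (A[0][0] + B[0][0] = 8 + -4 = 4, A[0][1] + B[1][0] = 0 + 6 = 6, A[0][2] + B[2][0] = 7 + 9 = 16) = 4 (attained at k = 0)
  C[0][1] = min over k of (A[0][0] + B[0][1] = 8 + 4 = 12, A[0][1] + B[1][1] = 0 + -4 = -4, A[0][2] + B[2][1] = 7 + 7 = 14) = -4 (attained at k = 1)
  C[0][2] = min over k of (A[0][0] + B[0][2] = 8 + 1 = 9, A[0][1] + B[1][2] = 0 + -4 = -4, A[0][2] + B[2][2] = 7 + -5 = 2) = -4 (attained at k = 1)
  C[1][0] = min over k of (A[1][0] + B[0][0] = -1 + -4 = -5, A[1][1] + B[1][0] = -2 + 6 = 4, A[1][2] + B[2][0] = 5 + 9 = 14) = -5 (attained at k = 0)
  C[1][1] = min over k of (A[1][0] + B[0][1] = -1 + 4 = 3, A[1][1] + B[1][1] = -2 + -4 = -6, A[1][2] + B[2][1] = 5 + 7 = 12) = -6 (attained at k = 1)
  C[1][2] = min over k of (A[1][0] + B[0][2] = -1 + 1 = 0, A[1][1] + B[1][2] = -2 + -4 = -6, A[1][2] + B[2][2] = 5 + -5 = 0) = -6 (attained at k = 1)
  C[2][0] = min over k of (A[2][0] + B[0][0] = 10 + -4 = 6, A[2][1] + B[1][0] = -4 + 6 = 2, A[2][2] + B[2][0] = 4 + 9 = 13) = 2 (attained at k = 1)
  C[2][1] = min over k of (A[2][0] + B[0][1] = 10 + 4 = 14, A[2][1] + B[1][1] = -4 + -4 = -8, A[2][2] + B[2][1] = 4 + 7 = 11) = -8 (attained at k = 1)
  C[2][2] = min over k of (A[2][0] + B[0][2] = 10 + 1 = 11, A[2][1] + B[1][2] = -4 + -4 = -8, A[2][2] + B[2][2] = 4 + -5 = -1) = -8 (attained at k = 1)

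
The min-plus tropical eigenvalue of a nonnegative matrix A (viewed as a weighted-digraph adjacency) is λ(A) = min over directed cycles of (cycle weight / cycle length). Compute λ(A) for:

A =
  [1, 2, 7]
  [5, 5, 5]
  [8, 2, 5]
λ(A) = 1

Enumerate directed cycles and compute their means (weight / length). Sample:
  cycle 0 → 0: weight = 1, length = 1, mean = 1/1 ≈ 1.000
  cycle 1 → 1: weight = 5, length = 1, mean = 5/1 ≈ 5.000
  cycle 2 → 2: weight = 5, length = 1, mean = 5/1 ≈ 5.000
  cycle 0 → 1 → 0: weight = 7, length = 2, mean = 7/2 ≈ 3.500
  cycle 0 → 2 → 0: weight = 15, length = 2, mean = 15/2 ≈ 7.500
  cycle 1 → 0 → 1: weight = 7, length = 2, mean = 7/2 ≈ 3.500
Minimum mean = 1.000, attained e.g. along the cycle 0 → 0 with weight 1 and length 1. So λ(A) = 1/1 = 1.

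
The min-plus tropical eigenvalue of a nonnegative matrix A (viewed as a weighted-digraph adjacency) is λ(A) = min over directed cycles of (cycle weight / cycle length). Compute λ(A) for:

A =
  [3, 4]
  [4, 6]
λ(A) = 3

Enumerate directed cycles and compute their means (weight / length). Sample:
  cycle 0 → 0: weight = 3, length = 1, mean = 3/1 ≈ 3.000
  cycle 1 → 1: weight = 6, length = 1, mean = 6/1 ≈ 6.000
  cycle 0 → 1 → 0: weight = 8, length = 2, mean = 8/2 ≈ 4.000
  cycle 1 → 0 → 1: weight = 8, length = 2, mean = 8/2 ≈ 4.000
Minimum mean = 3.000, attained e.g. along the cycle 0 → 0 with weight 3 and length 1. So λ(A) = 3/1 = 3.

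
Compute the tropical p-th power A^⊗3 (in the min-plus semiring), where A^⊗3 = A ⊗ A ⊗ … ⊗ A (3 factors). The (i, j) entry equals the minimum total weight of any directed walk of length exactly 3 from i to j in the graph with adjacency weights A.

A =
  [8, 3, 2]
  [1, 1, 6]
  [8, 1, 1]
A^⊗3 =
  [4, 4, 4]
  [3, 3, 4]
  [3, 3, 3]

Each entry (A^⊗3)_ij equals the minimum over all length-3 walks i = v_0 → v_1 → … → v_3 = j of Σ_t A[v_t][v_{t+1}]. For example, for (i, j) = (0, 2) we minimise over 9 possible intermediate vertex sequences; the minimum is 4, attained along the walk 0 → 2 → 2 → 2.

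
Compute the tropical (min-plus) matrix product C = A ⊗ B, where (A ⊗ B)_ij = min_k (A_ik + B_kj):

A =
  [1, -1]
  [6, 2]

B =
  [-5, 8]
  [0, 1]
A ⊗ B =
  [-4, 0]
  [1, 3]

Apply the min-plus product entry-by-entry:
  C[0][0] = min over k of (A[0][0] + B[0][0] = 1 + -5 = -4, A[0][1] + B[1][0] = -1 + 0 = -1) = -4 (attained at k = 0)
  C[0][1] = min over k of (A[0][0] + B[0][1] = 1 + 8 = 9, A[0][1] + B[1][1] = -1 + 1 = 0) = 0 (attained at k = 1)
  C[1][0] = min over k of (A[1][0] + B[0][0] = 6 + -5 = 1, A[1][1] + B[1][0] = 2 + 0 = 2) = 1 (attained at k = 0)
  C[1][1] = min over k of (A[1][0] + B[0][1] = 6 + 8 = 14, A[1][1] + B[1][1] = 2 + 1 = 3) = 3 (attained at k = 1)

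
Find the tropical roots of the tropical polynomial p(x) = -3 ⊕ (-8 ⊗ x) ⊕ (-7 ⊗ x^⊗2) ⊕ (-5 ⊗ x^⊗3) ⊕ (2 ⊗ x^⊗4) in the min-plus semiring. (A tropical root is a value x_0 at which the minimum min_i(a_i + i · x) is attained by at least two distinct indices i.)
Roots: {-7, -2, -1, 5}

Each tropical root is a break point of the lower envelope of the lines y = a_i + i · x (there are 5 lines, with slopes 0, 1, ..., 4). Only the lines that attain the minimum somewhere contribute to roots; other lines are dominated. Here the surviving (envelope) indices are i = 4, i = 3, i = 2, i = 1, i = 0.
Intersections between consecutive envelope lines give the roots: for adjacent envelope indices i < j the intersection is x = (a_i − a_j) / (j − i). Reading off the sorted break points: {-7, -2, -1, 5}.
Verification: at each break x_0, at least two indices attain the minimum of min_i(a_i + i · x_0).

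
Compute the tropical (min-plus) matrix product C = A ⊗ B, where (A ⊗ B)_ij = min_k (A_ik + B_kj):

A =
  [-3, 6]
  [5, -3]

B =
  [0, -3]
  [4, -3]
A ⊗ B =
  [-3, -6]
  [1, -6]

Apply the min-plus product entry-by-entry:
  C[0][0] = min over k of (A[0][0] + B[0][0] = -3 + 0 = -3, A[0][1] + B[1][0] = 6 + 4 = 10) = -3 (attained at k = 0)
  C[0][1] = min over k of (A[0][0] + B[0][1] = -3 + -3 = -6, A[0][1] + B[1][1] = 6 + -3 = 3) = -6 (attained at k = 0)
  C[1][0] = min over k of (A[1][0] + B[0][0] = 5 + 0 = 5, A[1][1] + B[1][0] = -3 + 4 = 1) = 1 (attained at k = 1)
  C[1][1] = min over k of (A[1][0] + B[0][1] = 5 + -3 = 2, A[1][1] + B[1][1] = -3 + -3 = -6) = -6 (attained at k = 1)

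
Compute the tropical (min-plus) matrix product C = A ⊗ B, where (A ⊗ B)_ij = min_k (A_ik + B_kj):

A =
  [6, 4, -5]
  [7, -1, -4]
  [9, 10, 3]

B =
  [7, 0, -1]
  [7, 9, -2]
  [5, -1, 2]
A ⊗ B =
  [0, -6, -3]
  [1, -5, -3]
  [8, 2, 5]

Apply the min-plus product entry-by-entry:
  C[0][0] = min over k of (A[0][0] + B[0][0] = 6 + 7 = 13, A[0][1] + B[1][0] = 4 + 7 = 11, A[0][2] + B[2][0] = -5 + 5 = 0) = 0 (attained at k = 2)
  C[0][1] = min over k of (A[0][0] + B[0][1] = 6 + 0 = 6, A[0][1] + B[1][1] = 4 + 9 = 13, A[0][2] + B[2][1] = -5 + -1 = -6) = -6 (attained at k = 2)
  C[0][2] = min over k of (A[0][0] + B[0][2] = 6 + -1 = 5, A[0][1] + B[1][2] = 4 + -2 = 2, A[0][2] + B[2][2] = -5 + 2 = -3) = -3 (attained at k = 2)
  C[1][0] = min over k of (A[1][0] + B[0][0] = 7 + 7 = 14, A[1][1] + B[1][0] = -1 + 7 = 6, A[1][2] + B[2][0] = -4 + 5 = 1) = 1 (attained at k = 2)
  C[1][1] = min over k of (A[1][0] + B[0][1] = 7 + 0 = 7, A[1][1] + B[1][1] = -1 + 9 = 8, A[1][2] + B[2][1] = -4 + -1 = -5) = -5 (attained at k = 2)
  C[1][2] = min over k of (A[1][0] + B[0][2] = 7 + -1 = 6, A[1][1] + B[1][2] = -1 + -2 = -3, A[1][2] + B[2][2] = -4 + 2 = -2) = -3 (attained at k = 1)
  C[2][0] = min over k of (A[2][0] + B[0][0] = 9 + 7 = 16, A[2][1] + B[1][0] = 10 + 7 = 17, A[2][2] + B[2][0] = 3 + 5 = 8) = 8 (attained at k = 2)
  C[2][1] = min over k of (A[2][0] + B[0][1] = 9 + 0 = 9, A[2][1] + B[1][1] = 10 + 9 = 19, A[2][2] + B[2][1] = 3 + -1 = 2) = 2 (attained at k = 2)
  C[2][2] = min over k of (A[2][0] + B[0][2] = 9 + -1 = 8, A[2][1] + B[1][2] = 10 + -2 = 8, A[2][2] + B[2][2] = 3 + 2 = 5) = 5 (attained at k = 2)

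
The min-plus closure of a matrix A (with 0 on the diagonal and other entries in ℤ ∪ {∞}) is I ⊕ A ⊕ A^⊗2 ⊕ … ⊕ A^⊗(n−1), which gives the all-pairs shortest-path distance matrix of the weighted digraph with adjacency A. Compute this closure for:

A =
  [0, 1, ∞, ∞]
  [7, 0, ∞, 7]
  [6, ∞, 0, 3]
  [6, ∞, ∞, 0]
Closure =
  [0, 1, ∞, 8]
  [7, 0, ∞, 7]
  [6, 7, 0, 3]
  [6, 7, ∞, 0]

This is the Floyd-Warshall all-pairs shortest-path computation. For each intermediate vertex k = 0, 1, …, 3, update dist[i][j] ← min(dist[i][j], dist[i][k] + dist[k][j]). The final matrix gives, for each (i, j), the minimum total weight of any directed path from i to j (possibly empty when i = j).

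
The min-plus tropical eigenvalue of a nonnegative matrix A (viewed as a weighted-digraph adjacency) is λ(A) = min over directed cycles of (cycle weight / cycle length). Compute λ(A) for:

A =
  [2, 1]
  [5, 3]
λ(A) = 2

Enumerate directed cycles and compute their means (weight / length). Sample:
  cycle 0 → 0: weight = 2, length = 1, mean = 2/1 ≈ 2.000
  cycle 1 → 1: weight = 3, length = 1, mean = 3/1 ≈ 3.000
  cycle 0 → 1 → 0: weight = 6, length = 2, mean = 6/2 ≈ 3.000
  cycle 1 → 0 → 1: weight = 6, length = 2, mean = 6/2 ≈ 3.000
Minimum mean = 2.000, attained e.g. along the cycle 0 → 0 with weight 2 and length 1. So λ(A) = 2/1 = 2.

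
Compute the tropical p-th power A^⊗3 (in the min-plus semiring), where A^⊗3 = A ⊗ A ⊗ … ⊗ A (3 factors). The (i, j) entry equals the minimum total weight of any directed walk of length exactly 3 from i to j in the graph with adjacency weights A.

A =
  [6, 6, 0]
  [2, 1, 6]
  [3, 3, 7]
A^⊗3 =
  [5, 4, 3]
  [4, 3, 3]
  [6, 5, 5]

Each entry (A^⊗3)_ij equals the minimum over all length-3 walks i = v_0 → v_1 → … → v_3 = j of Σ_t A[v_t][v_{t+1}]. For example, for (i, j) = (0, 2) we minimise over 9 possible intermediate vertex sequences; the minimum is 3, attained along the walk 0 → 2 → 0 → 2.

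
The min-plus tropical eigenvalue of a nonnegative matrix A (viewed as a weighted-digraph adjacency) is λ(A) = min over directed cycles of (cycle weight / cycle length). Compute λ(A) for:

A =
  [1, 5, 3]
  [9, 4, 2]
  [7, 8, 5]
λ(A) = 1

Enumerate directed cycles and compute their means (weight / length). Sample:
  cycle 0 → 0: weight = 1, length = 1, mean = 1/1 ≈ 1.000
  cycle 1 → 1: weight = 4, length = 1, mean = 4/1 ≈ 4.000
  cycle 2 → 2: weight = 5, length = 1, mean = 5/1 ≈ 5.000
  cycle 0 → 1 → 0: weight = 14, length = 2, mean = 14/2 ≈ 7.000
  cycle 0 → 2 → 0: weight = 10, length = 2, mean = 10/2 ≈ 5.000
  cycle 1 → 0 → 1: weight = 14, length = 2, mean = 14/2 ≈ 7.000
Minimum mean = 1.000, attained e.g. along the cycle 0 → 0 with weight 1 and length 1. So λ(A) = 1/1 = 1.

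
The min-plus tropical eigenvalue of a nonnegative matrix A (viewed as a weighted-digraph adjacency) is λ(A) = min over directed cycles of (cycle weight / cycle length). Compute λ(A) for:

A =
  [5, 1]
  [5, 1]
λ(A) = 1

Enumerate directed cycles and compute their means (weight / length). Sample:
  cycle 0 → 0: weight = 5, length = 1, mean = 5/1 ≈ 5.000
  cycle 1 → 1: weight = 1, length = 1, mean = 1/1 ≈ 1.000
  cycle 0 → 1 → 0: weight = 6, length = 2, mean = 6/2 ≈ 3.000
  cycle 1 → 0 → 1: weight = 6, length = 2, mean = 6/2 ≈ 3.000
Minimum mean = 1.000, attained e.g. along the cycle 1 → 1 with weight 1 and length 1. So λ(A) = 1/1 = 1.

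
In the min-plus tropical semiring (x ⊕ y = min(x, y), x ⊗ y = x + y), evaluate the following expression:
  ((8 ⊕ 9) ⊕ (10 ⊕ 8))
((8 ⊕ 9) ⊕ (10 ⊕ 8)) = 8

Expand innermost to outermost. Recall ⊕ takes the minimum of its arguments and ⊗ takes their sum. Working out the expression ((8 ⊕ 9) ⊕ (10 ⊕ 8)) gives 8.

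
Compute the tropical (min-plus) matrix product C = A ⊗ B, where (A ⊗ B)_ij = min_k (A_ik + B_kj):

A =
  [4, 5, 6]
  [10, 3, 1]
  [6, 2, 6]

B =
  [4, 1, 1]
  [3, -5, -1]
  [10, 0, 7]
A ⊗ B =
  [8, 0, 4]
  [6, -2, 2]
  [5, -3, 1]

Apply the min-plus product entry-by-entry:
  C[0][0] = min over k of (A[0][0] + B[0][0] = 4 + 4 = 8, A[0][1] + B[1][0] = 5 + 3 = 8, A[0][2] + B[2][0] = 6 + 10 = 16) = 8 (attained at k = 0)
  C[0][1] = min over k of (A[0][0] + B[0][1] = 4 + 1 = 5, A[0][1] + B[1][1] = 5 + -5 = 0, A[0][2] + B[2][1] = 6 + 0 = 6) = 0 (attained at k = 1)
  C[0][2] = min over k of (A[0][0] + B[0][2] = 4 + 1 = 5, A[0][1] + B[1][2] = 5 + -1 = 4, A[0][2] + B[2][2] = 6 + 7 = 13) = 4 (attained at k = 1)
  C[1][0] = min over k of (A[1][0] + B[0][0] = 10 + 4 = 14, A[1][1] + B[1][0] = 3 + 3 = 6, A[1][2] + B[2][0] = 1 + 10 = 11) = 6 (attained at k = 1)
  C[1][1] = min over k of (A[1][0] + B[0][1] = 10 + 1 = 11, A[1][1] + B[1][1] = 3 + -5 = -2, A[1][2] + B[2][1] = 1 + 0 = 1) = -2 (attained at k = 1)
  C[1][2] = min over k of (A[1][0] + B[0][2] = 10 + 1 = 11, A[1][1] + B[1][2] = 3 + -1 = 2, A[1][2] + B[2][2] = 1 + 7 = 8) = 2 (attained at k = 1)
  C[2][0] = min over k of (A[2][0] + B[0][0] = 6 + 4 = 10, A[2][1] + B[1][0] = 2 + 3 = 5, A[2][2] + B[2][0] = 6 + 10 = 16) = 5 (attained at k = 1)
  C[2][1] = min over k of (A[2][0] + B[0][1] = 6 + 1 = 7, A[2][1] + B[1][1] = 2 + -5 = -3, A[2][2] + B[2][1] = 6 + 0 = 6) = -3 (attained at k = 1)
  C[2][2] = min over k of (A[2][0] + B[0][2] = 6 + 1 = 7, A[2][1] + B[1][2] = 2 + -1 = 1, A[2][2] + B[2][2] = 6 + 7 = 13) = 1 (attained at k = 1)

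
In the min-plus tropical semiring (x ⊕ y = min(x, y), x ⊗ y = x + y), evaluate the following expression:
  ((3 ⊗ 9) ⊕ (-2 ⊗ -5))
((3 ⊗ 9) ⊕ (-2 ⊗ -5)) = -7

Expand innermost to outermost. Recall ⊕ takes the minimum of its arguments and ⊗ takes their sum. Working out the expression ((3 ⊗ 9) ⊕ (-2 ⊗ -5)) gives -7.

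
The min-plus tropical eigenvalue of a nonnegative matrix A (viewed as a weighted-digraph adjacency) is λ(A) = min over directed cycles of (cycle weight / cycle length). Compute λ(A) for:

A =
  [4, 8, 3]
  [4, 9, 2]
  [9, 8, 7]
λ(A) = 4

Enumerate directed cycles and compute their means (weight / length). Sample:
  cycle 0 → 0: weight = 4, length = 1, mean = 4/1 ≈ 4.000
  cycle 1 → 1: weight = 9, length = 1, mean = 9/1 ≈ 9.000
  cycle 2 → 2: weight = 7, length = 1, mean = 7/1 ≈ 7.000
  cycle 0 → 1 → 0: weight = 12, length = 2, mean = 12/2 ≈ 6.000
  cycle 0 → 2 → 0: weight = 12, length = 2, mean = 12/2 ≈ 6.000
  cycle 1 → 0 → 1: weight = 12, length = 2, mean = 12/2 ≈ 6.000
Minimum mean = 4.000, attained e.g. along the cycle 0 → 0 with weight 4 and length 1. So λ(A) = 4/1 = 4.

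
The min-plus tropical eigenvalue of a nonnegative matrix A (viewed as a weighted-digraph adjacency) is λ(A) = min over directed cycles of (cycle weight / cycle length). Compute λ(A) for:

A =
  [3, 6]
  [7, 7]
λ(A) = 3

Enumerate directed cycles and compute their means (weight / length). Sample:
  cycle 0 → 0: weight = 3, length = 1, mean = 3/1 ≈ 3.000
  cycle 1 → 1: weight = 7, length = 1, mean = 7/1 ≈ 7.000
  cycle 0 → 1 → 0: weight = 13, length = 2, mean = 13/2 ≈ 6.500
  cycle 1 → 0 → 1: weight = 13, length = 2, mean = 13/2 ≈ 6.500
Minimum mean = 3.000, attained e.g. along the cycle 0 → 0 with weight 3 and length 1. So λ(A) = 3/1 = 3.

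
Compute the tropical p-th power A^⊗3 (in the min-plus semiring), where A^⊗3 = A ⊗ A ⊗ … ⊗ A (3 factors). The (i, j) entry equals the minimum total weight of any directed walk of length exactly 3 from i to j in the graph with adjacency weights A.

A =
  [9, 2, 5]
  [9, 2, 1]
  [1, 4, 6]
A^⊗3 =
  [4, 6, 5]
  [4, 4, 5]
  [6, 5, 4]

Each entry (A^⊗3)_ij equals the minimum over all length-3 walks i = v_0 → v_1 → … → v_3 = j of Σ_t A[v_t][v_{t+1}]. For example, for (i, j) = (0, 2) we minimise over 9 possible intermediate vertex sequences; the minimum is 5, attained along the walk 0 → 1 → 1 → 2.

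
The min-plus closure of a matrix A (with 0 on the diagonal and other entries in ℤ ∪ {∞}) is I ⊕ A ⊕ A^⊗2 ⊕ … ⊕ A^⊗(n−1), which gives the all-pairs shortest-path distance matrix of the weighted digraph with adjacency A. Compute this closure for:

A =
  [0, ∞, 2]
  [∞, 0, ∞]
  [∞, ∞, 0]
Closure =
  [0, ∞, 2]
  [∞, 0, ∞]
  [∞, ∞, 0]

This is the Floyd-Warshall all-pairs shortest-path computation. For each intermediate vertex k = 0, 1, …, 2, update dist[i][j] ← min(dist[i][j], dist[i][k] + dist[k][j]). The final matrix gives, for each (i, j), the minimum total weight of any directed path from i to j (possibly empty when i = j).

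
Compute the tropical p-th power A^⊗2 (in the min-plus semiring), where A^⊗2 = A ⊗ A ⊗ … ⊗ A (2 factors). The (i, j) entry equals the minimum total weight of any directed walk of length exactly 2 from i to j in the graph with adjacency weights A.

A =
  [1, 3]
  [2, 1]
A^⊗2 =
  [2, 4]
  [3, 2]

Each entry (A^⊗2)_ij equals the minimum over all length-2 walks i = v_0 → v_1 → … → v_2 = j of Σ_t A[v_t][v_{t+1}]. For example, for (i, j) = (0, 1) we minimise over 2 possible intermediate vertex sequences; the minimum is 4, attained along the walk 0 → 0 → 1.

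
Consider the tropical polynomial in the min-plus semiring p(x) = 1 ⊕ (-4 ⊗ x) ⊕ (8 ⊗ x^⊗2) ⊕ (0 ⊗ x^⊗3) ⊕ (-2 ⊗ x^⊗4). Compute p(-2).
p(-2) = -10

A tropical monomial a ⊗ x^⊗i evaluates to a + i · x. Evaluating each term at x = -2:
  Term 0 contributes 1 + 0 · -2 = 1
  Term 1 contributes -4 + 1 · -2 = -6
  Term 2 contributes 8 + 2 · -2 = 4
  Term 3 contributes 0 + 3 · -2 = -6
  Term 4 contributes -2 + 4 · -2 = -10
p(-2) = ⊕ of these = min[1, -6, 4, -6, -10] = -10.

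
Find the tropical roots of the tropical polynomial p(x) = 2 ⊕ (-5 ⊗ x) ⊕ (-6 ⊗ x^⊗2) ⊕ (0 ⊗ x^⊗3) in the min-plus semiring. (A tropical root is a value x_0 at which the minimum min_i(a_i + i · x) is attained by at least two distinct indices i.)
Roots: {-6, 1, 7}

Each tropical root is a break point of the lower envelope of the lines y = a_i + i · x (there are 4 lines, with slopes 0, 1, ..., 3). Only the lines that attain the minimum somewhere contribute to roots; other lines are dominated. Here the surviving (envelope) indices are i = 3, i = 2, i = 1, i = 0.
Intersections between consecutive envelope lines give the roots: for adjacent envelope indices i < j the intersection is x = (a_i − a_j) / (j − i). Reading off the sorted break points: {-6, 1, 7}.
Verification: at each break x_0, at least two indices attain the minimum of min_i(a_i + i · x_0).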